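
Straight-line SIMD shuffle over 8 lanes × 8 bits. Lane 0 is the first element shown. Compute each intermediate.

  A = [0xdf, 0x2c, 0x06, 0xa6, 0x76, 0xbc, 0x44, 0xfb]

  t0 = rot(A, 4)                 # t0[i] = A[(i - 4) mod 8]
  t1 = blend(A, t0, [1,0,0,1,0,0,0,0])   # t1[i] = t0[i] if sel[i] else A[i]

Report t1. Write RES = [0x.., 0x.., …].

RES = [ 0x76  0x2c  0x06  0xfb  0x76  0xbc  0x44  0xfb ]

→ t0 |76|bc|44|fb|df|2c|06|a6|
→ t1 |76|2c|06|fb|76|bc|44|fb|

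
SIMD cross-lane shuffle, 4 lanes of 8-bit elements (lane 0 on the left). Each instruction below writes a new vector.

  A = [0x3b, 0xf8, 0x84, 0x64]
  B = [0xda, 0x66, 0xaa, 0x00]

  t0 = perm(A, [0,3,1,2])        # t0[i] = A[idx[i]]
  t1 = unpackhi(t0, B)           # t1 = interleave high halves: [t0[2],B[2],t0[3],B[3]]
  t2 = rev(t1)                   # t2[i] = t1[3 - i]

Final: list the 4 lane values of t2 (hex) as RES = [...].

t0 = [0x3b, 0x64, 0xf8, 0x84]
t1 = [0xf8, 0xaa, 0x84, 0x00]
t2 = [0x00, 0x84, 0xaa, 0xf8]

RES = [ 0x00  0x84  0xaa  0xf8 ]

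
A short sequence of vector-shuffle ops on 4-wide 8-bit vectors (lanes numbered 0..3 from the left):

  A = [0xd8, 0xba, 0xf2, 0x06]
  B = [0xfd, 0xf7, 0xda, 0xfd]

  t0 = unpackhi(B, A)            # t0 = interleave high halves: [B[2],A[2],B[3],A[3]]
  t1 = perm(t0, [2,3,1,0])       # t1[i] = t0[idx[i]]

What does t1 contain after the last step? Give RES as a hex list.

→ t0 |da|f2|fd|06|
→ t1 |fd|06|f2|da|

RES = [0xfd, 0x06, 0xf2, 0xda]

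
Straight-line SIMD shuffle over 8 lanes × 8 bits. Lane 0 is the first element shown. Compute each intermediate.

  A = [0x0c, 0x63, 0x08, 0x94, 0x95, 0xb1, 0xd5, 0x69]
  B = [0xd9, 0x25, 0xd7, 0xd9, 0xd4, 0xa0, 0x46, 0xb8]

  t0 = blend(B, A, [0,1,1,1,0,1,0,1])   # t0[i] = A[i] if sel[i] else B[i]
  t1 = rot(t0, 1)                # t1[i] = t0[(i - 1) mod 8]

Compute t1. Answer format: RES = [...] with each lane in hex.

→ t0 |d9|63|08|94|d4|b1|46|69|
→ t1 |69|d9|63|08|94|d4|b1|46|

RES = [ 0x69  0xd9  0x63  0x08  0x94  0xd4  0xb1  0x46 ]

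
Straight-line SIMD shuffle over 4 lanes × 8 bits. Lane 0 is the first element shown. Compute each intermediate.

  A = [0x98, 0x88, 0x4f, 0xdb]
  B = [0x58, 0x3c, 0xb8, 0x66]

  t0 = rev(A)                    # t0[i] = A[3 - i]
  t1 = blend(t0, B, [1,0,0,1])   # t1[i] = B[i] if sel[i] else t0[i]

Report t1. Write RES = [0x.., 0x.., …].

  t0: db 4f 88 98
  t1: 58 4f 88 66

RES = [0x58, 0x4f, 0x88, 0x66]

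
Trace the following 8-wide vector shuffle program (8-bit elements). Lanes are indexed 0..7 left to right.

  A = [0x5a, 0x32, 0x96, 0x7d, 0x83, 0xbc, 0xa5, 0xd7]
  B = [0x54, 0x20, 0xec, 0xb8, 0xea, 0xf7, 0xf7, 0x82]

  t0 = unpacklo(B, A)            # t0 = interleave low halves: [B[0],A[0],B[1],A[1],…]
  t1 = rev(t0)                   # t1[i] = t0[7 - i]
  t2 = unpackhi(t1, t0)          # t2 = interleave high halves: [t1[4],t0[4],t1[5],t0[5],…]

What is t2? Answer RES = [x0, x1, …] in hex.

RES = [0x32, 0xec, 0x20, 0x96, 0x5a, 0xb8, 0x54, 0x7d]

t0 = [0x54, 0x5a, 0x20, 0x32, 0xec, 0x96, 0xb8, 0x7d]
t1 = [0x7d, 0xb8, 0x96, 0xec, 0x32, 0x20, 0x5a, 0x54]
t2 = [0x32, 0xec, 0x20, 0x96, 0x5a, 0xb8, 0x54, 0x7d]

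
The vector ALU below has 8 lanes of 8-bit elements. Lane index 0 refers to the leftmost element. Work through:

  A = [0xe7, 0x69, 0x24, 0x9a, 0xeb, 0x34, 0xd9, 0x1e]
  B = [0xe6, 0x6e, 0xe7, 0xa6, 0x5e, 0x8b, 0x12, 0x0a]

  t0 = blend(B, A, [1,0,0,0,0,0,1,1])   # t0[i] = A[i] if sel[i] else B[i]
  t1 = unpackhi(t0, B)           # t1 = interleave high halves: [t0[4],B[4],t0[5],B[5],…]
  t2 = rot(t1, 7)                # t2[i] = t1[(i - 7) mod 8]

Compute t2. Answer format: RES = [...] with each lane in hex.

t0 = [0xe7, 0x6e, 0xe7, 0xa6, 0x5e, 0x8b, 0xd9, 0x1e]
t1 = [0x5e, 0x5e, 0x8b, 0x8b, 0xd9, 0x12, 0x1e, 0x0a]
t2 = [0x5e, 0x8b, 0x8b, 0xd9, 0x12, 0x1e, 0x0a, 0x5e]

RES = [ 0x5e  0x8b  0x8b  0xd9  0x12  0x1e  0x0a  0x5e ]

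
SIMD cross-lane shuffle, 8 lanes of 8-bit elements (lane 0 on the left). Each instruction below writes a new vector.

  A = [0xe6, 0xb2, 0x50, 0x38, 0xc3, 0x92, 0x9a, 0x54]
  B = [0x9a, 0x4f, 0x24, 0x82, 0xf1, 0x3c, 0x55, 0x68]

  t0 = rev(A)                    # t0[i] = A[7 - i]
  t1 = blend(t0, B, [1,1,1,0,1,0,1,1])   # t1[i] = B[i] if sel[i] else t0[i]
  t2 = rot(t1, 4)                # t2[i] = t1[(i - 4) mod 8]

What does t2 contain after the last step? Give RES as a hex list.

RES = [ 0xf1  0x50  0x55  0x68  0x9a  0x4f  0x24  0xc3 ]

  t0: 54 9a 92 c3 38 50 b2 e6
  t1: 9a 4f 24 c3 f1 50 55 68
  t2: f1 50 55 68 9a 4f 24 c3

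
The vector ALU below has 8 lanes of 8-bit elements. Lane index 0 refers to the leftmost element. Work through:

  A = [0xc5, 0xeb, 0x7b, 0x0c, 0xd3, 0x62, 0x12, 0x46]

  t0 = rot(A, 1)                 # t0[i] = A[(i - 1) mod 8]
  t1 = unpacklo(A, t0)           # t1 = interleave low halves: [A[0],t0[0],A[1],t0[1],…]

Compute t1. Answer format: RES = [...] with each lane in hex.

→ t0 |46|c5|eb|7b|0c|d3|62|12|
→ t1 |c5|46|eb|c5|7b|eb|0c|7b|

RES = [0xc5, 0x46, 0xeb, 0xc5, 0x7b, 0xeb, 0x0c, 0x7b]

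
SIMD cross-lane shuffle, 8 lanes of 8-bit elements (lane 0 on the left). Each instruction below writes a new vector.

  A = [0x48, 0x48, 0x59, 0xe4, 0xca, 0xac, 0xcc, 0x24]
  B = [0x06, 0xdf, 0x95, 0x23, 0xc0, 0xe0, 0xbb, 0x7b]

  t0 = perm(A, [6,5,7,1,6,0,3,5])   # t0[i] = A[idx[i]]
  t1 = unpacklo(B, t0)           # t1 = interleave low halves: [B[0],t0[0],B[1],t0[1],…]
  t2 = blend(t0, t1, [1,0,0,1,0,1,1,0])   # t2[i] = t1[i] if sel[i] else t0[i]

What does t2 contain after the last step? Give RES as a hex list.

t0 = [0xcc, 0xac, 0x24, 0x48, 0xcc, 0x48, 0xe4, 0xac]
t1 = [0x06, 0xcc, 0xdf, 0xac, 0x95, 0x24, 0x23, 0x48]
t2 = [0x06, 0xac, 0x24, 0xac, 0xcc, 0x24, 0x23, 0xac]

RES = [0x06, 0xac, 0x24, 0xac, 0xcc, 0x24, 0x23, 0xac]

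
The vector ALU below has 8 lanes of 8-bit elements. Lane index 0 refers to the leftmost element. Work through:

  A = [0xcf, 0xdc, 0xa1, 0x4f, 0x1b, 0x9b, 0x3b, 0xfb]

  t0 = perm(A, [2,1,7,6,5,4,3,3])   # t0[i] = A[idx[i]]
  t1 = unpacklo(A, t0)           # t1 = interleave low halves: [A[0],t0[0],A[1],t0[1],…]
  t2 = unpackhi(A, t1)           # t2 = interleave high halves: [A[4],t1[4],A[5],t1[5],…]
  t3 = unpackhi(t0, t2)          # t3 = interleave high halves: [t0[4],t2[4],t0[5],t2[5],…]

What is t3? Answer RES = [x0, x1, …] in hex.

RES = [0x9b, 0x3b, 0x1b, 0x4f, 0x4f, 0xfb, 0x4f, 0x3b]

  t0: a1 dc fb 3b 9b 1b 4f 4f
  t1: cf a1 dc dc a1 fb 4f 3b
  t2: 1b a1 9b fb 3b 4f fb 3b
  t3: 9b 3b 1b 4f 4f fb 4f 3b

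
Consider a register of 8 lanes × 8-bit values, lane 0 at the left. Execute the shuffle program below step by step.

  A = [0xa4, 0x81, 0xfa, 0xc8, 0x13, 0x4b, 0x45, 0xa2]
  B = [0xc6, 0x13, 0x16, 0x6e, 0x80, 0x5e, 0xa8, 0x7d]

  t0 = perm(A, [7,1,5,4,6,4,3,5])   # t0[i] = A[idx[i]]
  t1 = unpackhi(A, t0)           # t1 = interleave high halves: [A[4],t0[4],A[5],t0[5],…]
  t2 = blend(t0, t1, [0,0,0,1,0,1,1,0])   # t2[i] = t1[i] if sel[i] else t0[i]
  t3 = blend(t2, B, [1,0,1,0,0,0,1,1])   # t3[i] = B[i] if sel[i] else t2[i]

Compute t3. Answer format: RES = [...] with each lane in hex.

RES = [ 0xc6  0x81  0x16  0x13  0x45  0xc8  0xa8  0x7d ]

→ t0 |a2|81|4b|13|45|13|c8|4b|
→ t1 |13|45|4b|13|45|c8|a2|4b|
→ t2 |a2|81|4b|13|45|c8|a2|4b|
→ t3 |c6|81|16|13|45|c8|a8|7d|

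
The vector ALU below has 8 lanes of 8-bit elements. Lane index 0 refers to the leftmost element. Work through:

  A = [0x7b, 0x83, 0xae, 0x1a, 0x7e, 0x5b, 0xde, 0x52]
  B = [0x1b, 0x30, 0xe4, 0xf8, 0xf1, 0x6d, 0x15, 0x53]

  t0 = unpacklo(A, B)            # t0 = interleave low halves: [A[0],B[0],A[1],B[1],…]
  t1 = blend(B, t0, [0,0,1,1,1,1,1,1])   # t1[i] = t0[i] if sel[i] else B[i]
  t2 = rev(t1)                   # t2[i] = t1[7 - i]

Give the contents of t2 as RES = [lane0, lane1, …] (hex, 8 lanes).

RES = [ 0xf8  0x1a  0xe4  0xae  0x30  0x83  0x30  0x1b ]

→ t0 |7b|1b|83|30|ae|e4|1a|f8|
→ t1 |1b|30|83|30|ae|e4|1a|f8|
→ t2 |f8|1a|e4|ae|30|83|30|1b|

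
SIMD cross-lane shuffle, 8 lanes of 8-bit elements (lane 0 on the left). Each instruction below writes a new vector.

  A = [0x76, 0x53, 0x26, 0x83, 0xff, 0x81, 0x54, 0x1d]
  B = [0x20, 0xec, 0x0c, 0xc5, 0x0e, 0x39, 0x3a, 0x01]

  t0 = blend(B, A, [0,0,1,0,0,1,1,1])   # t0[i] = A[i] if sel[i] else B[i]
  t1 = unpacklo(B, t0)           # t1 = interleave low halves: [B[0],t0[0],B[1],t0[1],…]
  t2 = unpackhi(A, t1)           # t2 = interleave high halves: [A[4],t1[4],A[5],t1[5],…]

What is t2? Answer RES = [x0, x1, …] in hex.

RES = [ 0xff  0x0c  0x81  0x26  0x54  0xc5  0x1d  0xc5 ]

→ t0 |20|ec|26|c5|0e|81|54|1d|
→ t1 |20|20|ec|ec|0c|26|c5|c5|
→ t2 |ff|0c|81|26|54|c5|1d|c5|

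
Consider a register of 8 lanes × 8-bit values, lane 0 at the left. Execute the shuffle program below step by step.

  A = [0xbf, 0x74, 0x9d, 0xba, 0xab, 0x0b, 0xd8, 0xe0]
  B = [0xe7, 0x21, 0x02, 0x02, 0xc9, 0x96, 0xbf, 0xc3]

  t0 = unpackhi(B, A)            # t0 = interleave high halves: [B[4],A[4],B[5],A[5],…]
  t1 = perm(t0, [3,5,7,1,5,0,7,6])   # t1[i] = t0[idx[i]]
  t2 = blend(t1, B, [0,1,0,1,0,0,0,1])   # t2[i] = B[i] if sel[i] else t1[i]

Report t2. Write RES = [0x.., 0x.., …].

→ t0 |c9|ab|96|0b|bf|d8|c3|e0|
→ t1 |0b|d8|e0|ab|d8|c9|e0|c3|
→ t2 |0b|21|e0|02|d8|c9|e0|c3|

RES = [0x0b, 0x21, 0xe0, 0x02, 0xd8, 0xc9, 0xe0, 0xc3]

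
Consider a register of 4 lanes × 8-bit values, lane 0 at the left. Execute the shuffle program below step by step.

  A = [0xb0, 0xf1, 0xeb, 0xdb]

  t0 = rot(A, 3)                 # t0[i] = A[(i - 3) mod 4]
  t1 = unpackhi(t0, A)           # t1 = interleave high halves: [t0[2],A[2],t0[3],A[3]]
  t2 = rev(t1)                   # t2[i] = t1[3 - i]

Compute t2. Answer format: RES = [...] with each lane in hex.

RES = [0xdb, 0xb0, 0xeb, 0xdb]

→ t0 |f1|eb|db|b0|
→ t1 |db|eb|b0|db|
→ t2 |db|b0|eb|db|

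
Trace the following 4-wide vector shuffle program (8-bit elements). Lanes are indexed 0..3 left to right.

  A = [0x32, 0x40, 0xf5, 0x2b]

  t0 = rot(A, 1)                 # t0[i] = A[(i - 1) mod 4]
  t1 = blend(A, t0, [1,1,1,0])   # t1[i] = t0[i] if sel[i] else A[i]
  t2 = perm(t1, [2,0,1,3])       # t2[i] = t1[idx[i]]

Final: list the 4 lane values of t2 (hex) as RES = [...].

→ t0 |2b|32|40|f5|
→ t1 |2b|32|40|2b|
→ t2 |40|2b|32|2b|

RES = [ 0x40  0x2b  0x32  0x2b ]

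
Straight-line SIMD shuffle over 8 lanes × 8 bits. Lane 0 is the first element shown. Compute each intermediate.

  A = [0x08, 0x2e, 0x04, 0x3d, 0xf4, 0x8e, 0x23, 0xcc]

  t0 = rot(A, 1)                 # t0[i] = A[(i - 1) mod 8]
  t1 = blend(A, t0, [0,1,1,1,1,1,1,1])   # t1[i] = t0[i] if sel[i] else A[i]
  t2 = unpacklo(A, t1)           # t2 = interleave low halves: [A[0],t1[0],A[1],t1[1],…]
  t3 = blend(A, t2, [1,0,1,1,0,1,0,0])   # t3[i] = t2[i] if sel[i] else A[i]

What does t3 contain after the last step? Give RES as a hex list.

RES = [0x08, 0x2e, 0x2e, 0x08, 0xf4, 0x2e, 0x23, 0xcc]

  t0: cc 08 2e 04 3d f4 8e 23
  t1: 08 08 2e 04 3d f4 8e 23
  t2: 08 08 2e 08 04 2e 3d 04
  t3: 08 2e 2e 08 f4 2e 23 cc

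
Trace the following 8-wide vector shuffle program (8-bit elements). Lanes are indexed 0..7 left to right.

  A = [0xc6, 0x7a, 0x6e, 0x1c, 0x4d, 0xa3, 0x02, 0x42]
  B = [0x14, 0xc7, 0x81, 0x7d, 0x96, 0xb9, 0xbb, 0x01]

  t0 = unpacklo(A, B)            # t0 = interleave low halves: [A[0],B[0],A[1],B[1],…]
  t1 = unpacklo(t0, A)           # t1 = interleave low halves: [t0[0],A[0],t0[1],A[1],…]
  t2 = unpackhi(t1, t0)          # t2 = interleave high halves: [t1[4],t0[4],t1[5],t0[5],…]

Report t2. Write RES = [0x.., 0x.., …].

RES = [0x7a, 0x6e, 0x6e, 0x81, 0xc7, 0x1c, 0x1c, 0x7d]

  t0: c6 14 7a c7 6e 81 1c 7d
  t1: c6 c6 14 7a 7a 6e c7 1c
  t2: 7a 6e 6e 81 c7 1c 1c 7d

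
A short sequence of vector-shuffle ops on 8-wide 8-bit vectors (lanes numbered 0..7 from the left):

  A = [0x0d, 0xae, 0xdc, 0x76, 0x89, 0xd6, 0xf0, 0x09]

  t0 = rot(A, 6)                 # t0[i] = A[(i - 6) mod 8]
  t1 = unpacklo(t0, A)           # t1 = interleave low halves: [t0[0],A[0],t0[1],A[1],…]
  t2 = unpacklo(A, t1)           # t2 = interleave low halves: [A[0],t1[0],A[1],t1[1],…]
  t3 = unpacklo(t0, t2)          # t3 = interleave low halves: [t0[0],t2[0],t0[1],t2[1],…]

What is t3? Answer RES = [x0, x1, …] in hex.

RES = [0xdc, 0x0d, 0x76, 0xdc, 0x89, 0xae, 0xd6, 0x0d]

t0 = [0xdc, 0x76, 0x89, 0xd6, 0xf0, 0x09, 0x0d, 0xae]
t1 = [0xdc, 0x0d, 0x76, 0xae, 0x89, 0xdc, 0xd6, 0x76]
t2 = [0x0d, 0xdc, 0xae, 0x0d, 0xdc, 0x76, 0x76, 0xae]
t3 = [0xdc, 0x0d, 0x76, 0xdc, 0x89, 0xae, 0xd6, 0x0d]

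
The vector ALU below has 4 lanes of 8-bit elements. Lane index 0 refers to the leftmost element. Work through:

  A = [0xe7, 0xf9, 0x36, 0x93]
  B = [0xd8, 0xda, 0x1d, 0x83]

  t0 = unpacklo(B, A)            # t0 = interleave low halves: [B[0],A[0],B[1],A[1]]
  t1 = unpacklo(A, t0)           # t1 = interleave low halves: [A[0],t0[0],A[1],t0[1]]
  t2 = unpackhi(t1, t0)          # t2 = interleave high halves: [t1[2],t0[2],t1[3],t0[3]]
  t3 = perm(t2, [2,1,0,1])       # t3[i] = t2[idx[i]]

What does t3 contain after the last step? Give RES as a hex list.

→ t0 |d8|e7|da|f9|
→ t1 |e7|d8|f9|e7|
→ t2 |f9|da|e7|f9|
→ t3 |e7|da|f9|da|

RES = [0xe7, 0xda, 0xf9, 0xda]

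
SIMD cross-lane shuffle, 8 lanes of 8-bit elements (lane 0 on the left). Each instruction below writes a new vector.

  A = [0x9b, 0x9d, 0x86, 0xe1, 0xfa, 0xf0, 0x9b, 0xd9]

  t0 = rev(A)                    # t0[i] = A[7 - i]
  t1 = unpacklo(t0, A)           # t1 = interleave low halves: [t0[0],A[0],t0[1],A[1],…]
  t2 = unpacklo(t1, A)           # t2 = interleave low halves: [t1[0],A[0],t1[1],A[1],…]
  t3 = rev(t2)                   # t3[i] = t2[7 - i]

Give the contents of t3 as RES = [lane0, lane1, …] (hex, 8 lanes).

RES = [ 0xe1  0x9d  0x86  0x9b  0x9d  0x9b  0x9b  0xd9 ]

t0 = [0xd9, 0x9b, 0xf0, 0xfa, 0xe1, 0x86, 0x9d, 0x9b]
t1 = [0xd9, 0x9b, 0x9b, 0x9d, 0xf0, 0x86, 0xfa, 0xe1]
t2 = [0xd9, 0x9b, 0x9b, 0x9d, 0x9b, 0x86, 0x9d, 0xe1]
t3 = [0xe1, 0x9d, 0x86, 0x9b, 0x9d, 0x9b, 0x9b, 0xd9]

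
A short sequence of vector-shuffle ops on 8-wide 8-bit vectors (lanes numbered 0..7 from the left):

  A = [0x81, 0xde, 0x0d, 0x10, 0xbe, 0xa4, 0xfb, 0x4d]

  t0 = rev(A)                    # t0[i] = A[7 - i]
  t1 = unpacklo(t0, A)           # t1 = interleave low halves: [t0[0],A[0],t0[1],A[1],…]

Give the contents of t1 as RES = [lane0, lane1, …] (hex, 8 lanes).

  t0: 4d fb a4 be 10 0d de 81
  t1: 4d 81 fb de a4 0d be 10

RES = [0x4d, 0x81, 0xfb, 0xde, 0xa4, 0x0d, 0xbe, 0x10]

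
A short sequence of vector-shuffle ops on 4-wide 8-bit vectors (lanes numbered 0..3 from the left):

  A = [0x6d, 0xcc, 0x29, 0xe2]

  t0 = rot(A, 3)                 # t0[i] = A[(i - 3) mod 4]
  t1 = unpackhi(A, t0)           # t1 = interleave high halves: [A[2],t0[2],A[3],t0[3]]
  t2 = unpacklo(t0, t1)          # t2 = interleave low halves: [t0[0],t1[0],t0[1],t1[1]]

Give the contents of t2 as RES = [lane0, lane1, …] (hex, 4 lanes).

RES = [0xcc, 0x29, 0x29, 0xe2]

→ t0 |cc|29|e2|6d|
→ t1 |29|e2|e2|6d|
→ t2 |cc|29|29|e2|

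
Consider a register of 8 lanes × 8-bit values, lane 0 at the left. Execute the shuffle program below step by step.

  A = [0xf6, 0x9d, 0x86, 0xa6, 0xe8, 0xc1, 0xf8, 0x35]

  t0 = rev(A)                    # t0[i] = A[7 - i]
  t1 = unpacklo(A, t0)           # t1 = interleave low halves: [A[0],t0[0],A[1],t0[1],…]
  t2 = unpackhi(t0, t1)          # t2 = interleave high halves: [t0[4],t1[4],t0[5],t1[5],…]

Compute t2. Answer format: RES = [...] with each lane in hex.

→ t0 |35|f8|c1|e8|a6|86|9d|f6|
→ t1 |f6|35|9d|f8|86|c1|a6|e8|
→ t2 |a6|86|86|c1|9d|a6|f6|e8|

RES = [ 0xa6  0x86  0x86  0xc1  0x9d  0xa6  0xf6  0xe8 ]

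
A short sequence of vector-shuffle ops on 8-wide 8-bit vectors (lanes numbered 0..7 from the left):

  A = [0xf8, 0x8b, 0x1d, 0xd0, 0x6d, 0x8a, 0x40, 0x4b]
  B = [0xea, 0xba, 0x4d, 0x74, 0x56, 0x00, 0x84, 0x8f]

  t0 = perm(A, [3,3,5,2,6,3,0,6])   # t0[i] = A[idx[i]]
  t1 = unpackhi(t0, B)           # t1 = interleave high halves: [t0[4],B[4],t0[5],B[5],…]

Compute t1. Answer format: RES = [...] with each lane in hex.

  t0: d0 d0 8a 1d 40 d0 f8 40
  t1: 40 56 d0 00 f8 84 40 8f

RES = [0x40, 0x56, 0xd0, 0x00, 0xf8, 0x84, 0x40, 0x8f]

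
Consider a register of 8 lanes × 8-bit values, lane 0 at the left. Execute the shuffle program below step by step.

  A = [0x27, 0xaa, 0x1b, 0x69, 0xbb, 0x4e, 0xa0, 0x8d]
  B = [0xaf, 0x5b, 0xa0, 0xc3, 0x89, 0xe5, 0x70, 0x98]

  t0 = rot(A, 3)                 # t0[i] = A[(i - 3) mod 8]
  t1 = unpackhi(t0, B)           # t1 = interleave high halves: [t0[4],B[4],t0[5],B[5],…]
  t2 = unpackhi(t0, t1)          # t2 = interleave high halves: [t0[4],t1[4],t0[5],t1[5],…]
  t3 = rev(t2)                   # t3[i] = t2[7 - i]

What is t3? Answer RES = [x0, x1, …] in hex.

RES = [ 0x98  0xbb  0xbb  0x69  0x70  0x1b  0x69  0xaa ]

  t0: 4e a0 8d 27 aa 1b 69 bb
  t1: aa 89 1b e5 69 70 bb 98
  t2: aa 69 1b 70 69 bb bb 98
  t3: 98 bb bb 69 70 1b 69 aa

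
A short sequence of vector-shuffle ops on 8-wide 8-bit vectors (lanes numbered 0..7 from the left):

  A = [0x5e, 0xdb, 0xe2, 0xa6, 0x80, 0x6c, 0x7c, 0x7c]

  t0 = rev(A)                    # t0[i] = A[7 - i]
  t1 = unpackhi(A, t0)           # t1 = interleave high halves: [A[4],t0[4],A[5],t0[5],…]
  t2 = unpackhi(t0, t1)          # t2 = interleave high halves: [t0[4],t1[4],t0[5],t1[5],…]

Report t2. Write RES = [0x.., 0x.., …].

t0 = [0x7c, 0x7c, 0x6c, 0x80, 0xa6, 0xe2, 0xdb, 0x5e]
t1 = [0x80, 0xa6, 0x6c, 0xe2, 0x7c, 0xdb, 0x7c, 0x5e]
t2 = [0xa6, 0x7c, 0xe2, 0xdb, 0xdb, 0x7c, 0x5e, 0x5e]

RES = [ 0xa6  0x7c  0xe2  0xdb  0xdb  0x7c  0x5e  0x5e ]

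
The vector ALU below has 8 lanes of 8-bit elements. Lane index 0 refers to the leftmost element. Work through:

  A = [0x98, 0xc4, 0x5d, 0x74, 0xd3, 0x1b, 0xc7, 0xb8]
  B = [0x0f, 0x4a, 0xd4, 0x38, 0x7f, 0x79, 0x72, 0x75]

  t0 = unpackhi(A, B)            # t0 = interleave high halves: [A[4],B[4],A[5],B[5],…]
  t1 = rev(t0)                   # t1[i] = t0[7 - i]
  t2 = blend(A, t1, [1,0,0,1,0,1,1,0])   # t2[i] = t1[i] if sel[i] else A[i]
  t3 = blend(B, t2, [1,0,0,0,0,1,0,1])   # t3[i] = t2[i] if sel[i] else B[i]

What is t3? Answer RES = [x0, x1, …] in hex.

RES = [0x75, 0x4a, 0xd4, 0x38, 0x7f, 0x1b, 0x72, 0xb8]

→ t0 |d3|7f|1b|79|c7|72|b8|75|
→ t1 |75|b8|72|c7|79|1b|7f|d3|
→ t2 |75|c4|5d|c7|d3|1b|7f|b8|
→ t3 |75|4a|d4|38|7f|1b|72|b8|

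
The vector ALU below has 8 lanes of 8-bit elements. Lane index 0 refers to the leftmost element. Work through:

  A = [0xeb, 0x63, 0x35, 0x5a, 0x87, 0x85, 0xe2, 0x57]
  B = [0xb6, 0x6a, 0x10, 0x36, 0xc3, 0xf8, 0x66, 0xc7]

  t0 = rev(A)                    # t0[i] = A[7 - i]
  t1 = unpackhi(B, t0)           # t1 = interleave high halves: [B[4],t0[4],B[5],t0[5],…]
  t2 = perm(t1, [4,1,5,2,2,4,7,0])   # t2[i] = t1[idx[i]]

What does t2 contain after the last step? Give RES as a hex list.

t0 = [0x57, 0xe2, 0x85, 0x87, 0x5a, 0x35, 0x63, 0xeb]
t1 = [0xc3, 0x5a, 0xf8, 0x35, 0x66, 0x63, 0xc7, 0xeb]
t2 = [0x66, 0x5a, 0x63, 0xf8, 0xf8, 0x66, 0xeb, 0xc3]

RES = [ 0x66  0x5a  0x63  0xf8  0xf8  0x66  0xeb  0xc3 ]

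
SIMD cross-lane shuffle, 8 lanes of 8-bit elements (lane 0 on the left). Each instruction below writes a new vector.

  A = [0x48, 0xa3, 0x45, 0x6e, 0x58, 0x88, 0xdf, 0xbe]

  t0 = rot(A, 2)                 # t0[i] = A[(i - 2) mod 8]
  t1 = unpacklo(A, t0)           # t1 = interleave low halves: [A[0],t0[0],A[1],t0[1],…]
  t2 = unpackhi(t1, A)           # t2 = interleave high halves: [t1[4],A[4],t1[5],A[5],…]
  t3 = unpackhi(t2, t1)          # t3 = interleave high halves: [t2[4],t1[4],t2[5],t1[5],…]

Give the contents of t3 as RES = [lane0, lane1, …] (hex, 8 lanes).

RES = [0x6e, 0x45, 0xdf, 0x48, 0xa3, 0x6e, 0xbe, 0xa3]

  t0: df be 48 a3 45 6e 58 88
  t1: 48 df a3 be 45 48 6e a3
  t2: 45 58 48 88 6e df a3 be
  t3: 6e 45 df 48 a3 6e be a3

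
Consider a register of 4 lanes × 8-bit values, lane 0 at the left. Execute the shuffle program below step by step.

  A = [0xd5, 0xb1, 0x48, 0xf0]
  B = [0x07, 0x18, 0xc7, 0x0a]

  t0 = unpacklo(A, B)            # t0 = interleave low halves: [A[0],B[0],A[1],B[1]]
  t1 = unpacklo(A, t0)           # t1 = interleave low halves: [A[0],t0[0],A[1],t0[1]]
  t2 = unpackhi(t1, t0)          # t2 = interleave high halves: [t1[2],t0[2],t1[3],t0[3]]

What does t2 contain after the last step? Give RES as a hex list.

RES = [ 0xb1  0xb1  0x07  0x18 ]

t0 = [0xd5, 0x07, 0xb1, 0x18]
t1 = [0xd5, 0xd5, 0xb1, 0x07]
t2 = [0xb1, 0xb1, 0x07, 0x18]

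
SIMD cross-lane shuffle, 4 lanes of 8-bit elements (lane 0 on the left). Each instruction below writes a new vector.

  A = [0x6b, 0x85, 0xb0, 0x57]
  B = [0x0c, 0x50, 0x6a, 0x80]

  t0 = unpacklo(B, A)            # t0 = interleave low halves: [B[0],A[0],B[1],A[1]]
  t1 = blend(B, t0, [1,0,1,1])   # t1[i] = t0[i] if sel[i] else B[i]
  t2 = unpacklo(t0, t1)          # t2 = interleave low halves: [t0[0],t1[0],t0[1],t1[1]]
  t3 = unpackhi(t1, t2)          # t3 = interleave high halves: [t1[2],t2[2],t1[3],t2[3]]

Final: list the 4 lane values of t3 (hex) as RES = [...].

RES = [ 0x50  0x6b  0x85  0x50 ]

  t0: 0c 6b 50 85
  t1: 0c 50 50 85
  t2: 0c 0c 6b 50
  t3: 50 6b 85 50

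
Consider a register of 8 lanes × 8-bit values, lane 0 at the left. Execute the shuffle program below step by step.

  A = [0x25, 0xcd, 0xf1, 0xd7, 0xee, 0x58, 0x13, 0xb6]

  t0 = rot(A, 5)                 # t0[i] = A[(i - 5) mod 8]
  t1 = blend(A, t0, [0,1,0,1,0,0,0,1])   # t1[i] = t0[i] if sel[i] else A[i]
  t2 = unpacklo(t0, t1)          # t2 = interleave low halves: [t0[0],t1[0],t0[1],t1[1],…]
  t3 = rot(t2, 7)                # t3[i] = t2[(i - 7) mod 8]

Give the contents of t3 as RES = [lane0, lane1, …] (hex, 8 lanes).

RES = [0x25, 0xee, 0xee, 0x58, 0xf1, 0x13, 0x13, 0xd7]

→ t0 |d7|ee|58|13|b6|25|cd|f1|
→ t1 |25|ee|f1|13|ee|58|13|f1|
→ t2 |d7|25|ee|ee|58|f1|13|13|
→ t3 |25|ee|ee|58|f1|13|13|d7|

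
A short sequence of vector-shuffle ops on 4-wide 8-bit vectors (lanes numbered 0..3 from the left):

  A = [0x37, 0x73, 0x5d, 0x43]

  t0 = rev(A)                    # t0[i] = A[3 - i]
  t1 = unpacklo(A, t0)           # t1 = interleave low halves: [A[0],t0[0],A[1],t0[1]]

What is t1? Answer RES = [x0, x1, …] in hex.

  t0: 43 5d 73 37
  t1: 37 43 73 5d

RES = [0x37, 0x43, 0x73, 0x5d]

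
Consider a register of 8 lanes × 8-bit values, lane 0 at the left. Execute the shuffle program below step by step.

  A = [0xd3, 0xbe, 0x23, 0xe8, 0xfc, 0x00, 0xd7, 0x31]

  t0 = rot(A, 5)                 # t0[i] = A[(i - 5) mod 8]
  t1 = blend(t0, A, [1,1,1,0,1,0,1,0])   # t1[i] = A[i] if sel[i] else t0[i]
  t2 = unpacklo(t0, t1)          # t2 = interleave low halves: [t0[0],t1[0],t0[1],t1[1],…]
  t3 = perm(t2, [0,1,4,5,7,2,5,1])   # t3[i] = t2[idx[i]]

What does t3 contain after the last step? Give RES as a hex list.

→ t0 |e8|fc|00|d7|31|d3|be|23|
→ t1 |d3|be|23|d7|fc|d3|d7|23|
→ t2 |e8|d3|fc|be|00|23|d7|d7|
→ t3 |e8|d3|00|23|d7|fc|23|d3|

RES = [0xe8, 0xd3, 0x00, 0x23, 0xd7, 0xfc, 0x23, 0xd3]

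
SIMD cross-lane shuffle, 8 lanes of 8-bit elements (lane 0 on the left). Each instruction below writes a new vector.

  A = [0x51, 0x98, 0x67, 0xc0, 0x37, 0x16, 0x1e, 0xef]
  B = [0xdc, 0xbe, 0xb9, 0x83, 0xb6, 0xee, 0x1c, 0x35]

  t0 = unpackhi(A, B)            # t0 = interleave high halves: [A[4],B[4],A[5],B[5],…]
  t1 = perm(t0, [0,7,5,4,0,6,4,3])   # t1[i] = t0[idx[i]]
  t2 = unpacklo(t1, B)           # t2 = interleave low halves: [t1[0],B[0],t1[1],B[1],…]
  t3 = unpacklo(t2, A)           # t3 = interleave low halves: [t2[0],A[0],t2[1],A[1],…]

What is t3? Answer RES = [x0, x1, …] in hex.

→ t0 |37|b6|16|ee|1e|1c|ef|35|
→ t1 |37|35|1c|1e|37|ef|1e|ee|
→ t2 |37|dc|35|be|1c|b9|1e|83|
→ t3 |37|51|dc|98|35|67|be|c0|

RES = [0x37, 0x51, 0xdc, 0x98, 0x35, 0x67, 0xbe, 0xc0]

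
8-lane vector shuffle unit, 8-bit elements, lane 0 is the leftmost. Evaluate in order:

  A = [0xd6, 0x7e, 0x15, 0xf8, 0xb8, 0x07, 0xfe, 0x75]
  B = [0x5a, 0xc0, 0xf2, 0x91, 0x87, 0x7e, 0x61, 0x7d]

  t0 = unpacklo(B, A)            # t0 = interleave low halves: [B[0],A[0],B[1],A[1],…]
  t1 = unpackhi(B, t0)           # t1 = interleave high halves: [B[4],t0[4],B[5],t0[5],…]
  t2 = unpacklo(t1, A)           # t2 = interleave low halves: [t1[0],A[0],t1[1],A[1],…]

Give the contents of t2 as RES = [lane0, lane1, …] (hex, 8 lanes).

  t0: 5a d6 c0 7e f2 15 91 f8
  t1: 87 f2 7e 15 61 91 7d f8
  t2: 87 d6 f2 7e 7e 15 15 f8

RES = [ 0x87  0xd6  0xf2  0x7e  0x7e  0x15  0x15  0xf8 ]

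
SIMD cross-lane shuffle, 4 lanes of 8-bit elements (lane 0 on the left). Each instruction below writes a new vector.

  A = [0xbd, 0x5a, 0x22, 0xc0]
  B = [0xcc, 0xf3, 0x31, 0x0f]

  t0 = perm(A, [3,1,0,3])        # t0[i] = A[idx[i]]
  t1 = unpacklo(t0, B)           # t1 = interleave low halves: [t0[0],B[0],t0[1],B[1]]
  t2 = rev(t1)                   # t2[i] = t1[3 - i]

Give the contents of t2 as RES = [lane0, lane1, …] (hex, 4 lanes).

RES = [ 0xf3  0x5a  0xcc  0xc0 ]

t0 = [0xc0, 0x5a, 0xbd, 0xc0]
t1 = [0xc0, 0xcc, 0x5a, 0xf3]
t2 = [0xf3, 0x5a, 0xcc, 0xc0]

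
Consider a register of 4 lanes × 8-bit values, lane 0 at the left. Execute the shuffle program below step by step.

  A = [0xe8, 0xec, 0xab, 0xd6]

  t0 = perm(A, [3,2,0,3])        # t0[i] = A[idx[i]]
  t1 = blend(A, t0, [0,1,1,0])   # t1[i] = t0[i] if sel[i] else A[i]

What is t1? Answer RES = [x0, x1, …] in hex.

RES = [0xe8, 0xab, 0xe8, 0xd6]

  t0: d6 ab e8 d6
  t1: e8 ab e8 d6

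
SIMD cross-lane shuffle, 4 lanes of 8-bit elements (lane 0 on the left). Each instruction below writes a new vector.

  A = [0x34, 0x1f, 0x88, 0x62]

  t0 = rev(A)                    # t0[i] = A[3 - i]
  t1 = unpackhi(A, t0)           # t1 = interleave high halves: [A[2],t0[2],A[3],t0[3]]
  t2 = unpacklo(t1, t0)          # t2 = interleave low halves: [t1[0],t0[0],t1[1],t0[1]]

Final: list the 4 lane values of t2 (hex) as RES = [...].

  t0: 62 88 1f 34
  t1: 88 1f 62 34
  t2: 88 62 1f 88

RES = [ 0x88  0x62  0x1f  0x88 ]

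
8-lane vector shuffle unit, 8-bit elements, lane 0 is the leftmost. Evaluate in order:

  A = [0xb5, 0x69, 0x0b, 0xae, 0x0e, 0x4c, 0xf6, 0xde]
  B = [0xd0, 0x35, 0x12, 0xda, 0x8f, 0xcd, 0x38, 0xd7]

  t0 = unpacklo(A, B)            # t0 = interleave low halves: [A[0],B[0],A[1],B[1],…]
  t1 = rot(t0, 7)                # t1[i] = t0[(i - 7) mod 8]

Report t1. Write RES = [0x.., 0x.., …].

RES = [ 0xd0  0x69  0x35  0x0b  0x12  0xae  0xda  0xb5 ]

→ t0 |b5|d0|69|35|0b|12|ae|da|
→ t1 |d0|69|35|0b|12|ae|da|b5|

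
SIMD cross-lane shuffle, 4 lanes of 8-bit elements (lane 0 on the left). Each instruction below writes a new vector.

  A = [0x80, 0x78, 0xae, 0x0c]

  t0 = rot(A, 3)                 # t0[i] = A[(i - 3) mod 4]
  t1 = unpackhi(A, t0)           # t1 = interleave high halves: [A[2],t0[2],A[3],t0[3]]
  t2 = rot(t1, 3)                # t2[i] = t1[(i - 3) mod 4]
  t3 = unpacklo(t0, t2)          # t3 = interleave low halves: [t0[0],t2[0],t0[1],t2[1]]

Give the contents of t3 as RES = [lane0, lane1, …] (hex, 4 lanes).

t0 = [0x78, 0xae, 0x0c, 0x80]
t1 = [0xae, 0x0c, 0x0c, 0x80]
t2 = [0x0c, 0x0c, 0x80, 0xae]
t3 = [0x78, 0x0c, 0xae, 0x0c]

RES = [ 0x78  0x0c  0xae  0x0c ]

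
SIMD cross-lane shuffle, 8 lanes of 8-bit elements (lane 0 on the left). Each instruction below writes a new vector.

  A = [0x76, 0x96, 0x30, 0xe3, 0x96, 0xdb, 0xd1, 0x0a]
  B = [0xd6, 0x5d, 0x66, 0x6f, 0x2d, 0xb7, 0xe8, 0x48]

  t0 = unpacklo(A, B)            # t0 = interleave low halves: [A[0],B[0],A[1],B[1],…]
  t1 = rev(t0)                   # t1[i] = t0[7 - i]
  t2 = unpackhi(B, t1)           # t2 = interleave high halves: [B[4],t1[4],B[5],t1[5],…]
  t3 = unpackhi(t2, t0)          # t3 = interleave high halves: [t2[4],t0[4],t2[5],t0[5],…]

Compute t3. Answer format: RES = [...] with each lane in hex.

RES = [ 0xe8  0x30  0xd6  0x66  0x48  0xe3  0x76  0x6f ]

→ t0 |76|d6|96|5d|30|66|e3|6f|
→ t1 |6f|e3|66|30|5d|96|d6|76|
→ t2 |2d|5d|b7|96|e8|d6|48|76|
→ t3 |e8|30|d6|66|48|e3|76|6f|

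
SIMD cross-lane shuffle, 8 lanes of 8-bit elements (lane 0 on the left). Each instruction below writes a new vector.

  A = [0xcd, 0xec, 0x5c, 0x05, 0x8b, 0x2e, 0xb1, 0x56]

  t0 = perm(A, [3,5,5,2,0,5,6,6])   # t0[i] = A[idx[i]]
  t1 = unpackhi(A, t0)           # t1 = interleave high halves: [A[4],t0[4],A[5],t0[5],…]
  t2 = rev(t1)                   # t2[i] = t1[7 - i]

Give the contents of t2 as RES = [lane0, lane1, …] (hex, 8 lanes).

t0 = [0x05, 0x2e, 0x2e, 0x5c, 0xcd, 0x2e, 0xb1, 0xb1]
t1 = [0x8b, 0xcd, 0x2e, 0x2e, 0xb1, 0xb1, 0x56, 0xb1]
t2 = [0xb1, 0x56, 0xb1, 0xb1, 0x2e, 0x2e, 0xcd, 0x8b]

RES = [ 0xb1  0x56  0xb1  0xb1  0x2e  0x2e  0xcd  0x8b ]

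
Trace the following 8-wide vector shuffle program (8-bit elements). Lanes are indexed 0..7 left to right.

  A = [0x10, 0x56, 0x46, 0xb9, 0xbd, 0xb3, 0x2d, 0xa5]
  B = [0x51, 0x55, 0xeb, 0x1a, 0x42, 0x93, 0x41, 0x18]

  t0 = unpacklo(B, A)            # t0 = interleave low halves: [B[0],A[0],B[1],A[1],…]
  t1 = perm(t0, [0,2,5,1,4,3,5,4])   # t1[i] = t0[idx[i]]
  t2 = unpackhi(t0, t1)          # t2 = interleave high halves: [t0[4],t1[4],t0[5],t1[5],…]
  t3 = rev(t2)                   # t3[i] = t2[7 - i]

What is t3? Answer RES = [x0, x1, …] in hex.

  t0: 51 10 55 56 eb 46 1a b9
  t1: 51 55 46 10 eb 56 46 eb
  t2: eb eb 46 56 1a 46 b9 eb
  t3: eb b9 46 1a 56 46 eb eb

RES = [0xeb, 0xb9, 0x46, 0x1a, 0x56, 0x46, 0xeb, 0xeb]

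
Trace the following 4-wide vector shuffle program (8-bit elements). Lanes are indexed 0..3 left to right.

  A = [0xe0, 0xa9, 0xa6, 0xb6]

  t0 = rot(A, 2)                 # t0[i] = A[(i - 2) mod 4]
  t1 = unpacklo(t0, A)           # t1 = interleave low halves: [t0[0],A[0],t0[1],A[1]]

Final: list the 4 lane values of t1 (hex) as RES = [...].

RES = [0xa6, 0xe0, 0xb6, 0xa9]

→ t0 |a6|b6|e0|a9|
→ t1 |a6|e0|b6|a9|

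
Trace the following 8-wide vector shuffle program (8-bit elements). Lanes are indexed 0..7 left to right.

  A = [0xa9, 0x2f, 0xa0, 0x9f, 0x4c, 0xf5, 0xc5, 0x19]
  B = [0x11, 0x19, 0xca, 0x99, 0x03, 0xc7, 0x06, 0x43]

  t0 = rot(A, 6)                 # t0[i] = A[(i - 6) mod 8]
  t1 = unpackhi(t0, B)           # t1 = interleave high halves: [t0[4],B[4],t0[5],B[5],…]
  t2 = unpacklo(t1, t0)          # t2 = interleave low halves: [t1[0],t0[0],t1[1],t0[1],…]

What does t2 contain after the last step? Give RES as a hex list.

→ t0 |a0|9f|4c|f5|c5|19|a9|2f|
→ t1 |c5|03|19|c7|a9|06|2f|43|
→ t2 |c5|a0|03|9f|19|4c|c7|f5|

RES = [ 0xc5  0xa0  0x03  0x9f  0x19  0x4c  0xc7  0xf5 ]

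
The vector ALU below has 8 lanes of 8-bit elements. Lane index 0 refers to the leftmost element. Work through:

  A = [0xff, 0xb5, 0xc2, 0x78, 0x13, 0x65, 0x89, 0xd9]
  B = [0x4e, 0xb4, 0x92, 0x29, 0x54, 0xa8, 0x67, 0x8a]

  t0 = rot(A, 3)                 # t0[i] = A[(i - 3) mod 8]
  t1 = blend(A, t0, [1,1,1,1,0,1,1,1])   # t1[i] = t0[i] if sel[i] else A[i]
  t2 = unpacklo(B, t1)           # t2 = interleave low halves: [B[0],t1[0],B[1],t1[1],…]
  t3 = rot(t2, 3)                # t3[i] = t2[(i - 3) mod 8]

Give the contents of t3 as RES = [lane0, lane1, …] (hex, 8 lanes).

t0 = [0x65, 0x89, 0xd9, 0xff, 0xb5, 0xc2, 0x78, 0x13]
t1 = [0x65, 0x89, 0xd9, 0xff, 0x13, 0xc2, 0x78, 0x13]
t2 = [0x4e, 0x65, 0xb4, 0x89, 0x92, 0xd9, 0x29, 0xff]
t3 = [0xd9, 0x29, 0xff, 0x4e, 0x65, 0xb4, 0x89, 0x92]

RES = [0xd9, 0x29, 0xff, 0x4e, 0x65, 0xb4, 0x89, 0x92]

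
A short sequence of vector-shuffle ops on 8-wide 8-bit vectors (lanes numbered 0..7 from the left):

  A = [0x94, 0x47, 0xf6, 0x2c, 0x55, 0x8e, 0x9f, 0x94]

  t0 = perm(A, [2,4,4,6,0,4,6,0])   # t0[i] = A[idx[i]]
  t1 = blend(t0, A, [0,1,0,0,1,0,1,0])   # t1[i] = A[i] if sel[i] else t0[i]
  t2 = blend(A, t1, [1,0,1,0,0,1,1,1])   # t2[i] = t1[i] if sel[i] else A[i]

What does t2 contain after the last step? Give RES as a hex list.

t0 = [0xf6, 0x55, 0x55, 0x9f, 0x94, 0x55, 0x9f, 0x94]
t1 = [0xf6, 0x47, 0x55, 0x9f, 0x55, 0x55, 0x9f, 0x94]
t2 = [0xf6, 0x47, 0x55, 0x2c, 0x55, 0x55, 0x9f, 0x94]

RES = [ 0xf6  0x47  0x55  0x2c  0x55  0x55  0x9f  0x94 ]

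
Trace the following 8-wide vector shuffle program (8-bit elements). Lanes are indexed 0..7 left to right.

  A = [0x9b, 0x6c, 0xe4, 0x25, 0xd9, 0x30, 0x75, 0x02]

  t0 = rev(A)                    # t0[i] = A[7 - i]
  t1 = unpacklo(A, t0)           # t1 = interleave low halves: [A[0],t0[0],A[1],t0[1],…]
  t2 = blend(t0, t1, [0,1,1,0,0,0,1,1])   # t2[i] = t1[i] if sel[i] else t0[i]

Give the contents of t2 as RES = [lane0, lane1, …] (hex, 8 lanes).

RES = [ 0x02  0x02  0x6c  0xd9  0x25  0xe4  0x25  0xd9 ]

t0 = [0x02, 0x75, 0x30, 0xd9, 0x25, 0xe4, 0x6c, 0x9b]
t1 = [0x9b, 0x02, 0x6c, 0x75, 0xe4, 0x30, 0x25, 0xd9]
t2 = [0x02, 0x02, 0x6c, 0xd9, 0x25, 0xe4, 0x25, 0xd9]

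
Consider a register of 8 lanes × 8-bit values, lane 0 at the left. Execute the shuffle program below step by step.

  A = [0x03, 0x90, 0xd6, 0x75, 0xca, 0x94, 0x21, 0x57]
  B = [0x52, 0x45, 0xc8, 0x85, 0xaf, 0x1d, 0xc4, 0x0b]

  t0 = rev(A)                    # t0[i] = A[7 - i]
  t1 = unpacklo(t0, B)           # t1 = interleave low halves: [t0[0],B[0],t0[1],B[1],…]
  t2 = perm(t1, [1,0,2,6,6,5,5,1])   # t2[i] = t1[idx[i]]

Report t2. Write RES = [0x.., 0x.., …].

t0 = [0x57, 0x21, 0x94, 0xca, 0x75, 0xd6, 0x90, 0x03]
t1 = [0x57, 0x52, 0x21, 0x45, 0x94, 0xc8, 0xca, 0x85]
t2 = [0x52, 0x57, 0x21, 0xca, 0xca, 0xc8, 0xc8, 0x52]

RES = [0x52, 0x57, 0x21, 0xca, 0xca, 0xc8, 0xc8, 0x52]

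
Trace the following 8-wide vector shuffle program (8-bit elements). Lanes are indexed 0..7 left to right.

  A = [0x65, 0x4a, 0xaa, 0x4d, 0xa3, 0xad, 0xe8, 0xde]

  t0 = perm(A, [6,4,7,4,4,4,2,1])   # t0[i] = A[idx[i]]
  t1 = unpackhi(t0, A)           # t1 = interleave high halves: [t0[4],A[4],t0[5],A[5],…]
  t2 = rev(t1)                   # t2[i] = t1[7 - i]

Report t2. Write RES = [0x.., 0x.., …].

RES = [0xde, 0x4a, 0xe8, 0xaa, 0xad, 0xa3, 0xa3, 0xa3]

→ t0 |e8|a3|de|a3|a3|a3|aa|4a|
→ t1 |a3|a3|a3|ad|aa|e8|4a|de|
→ t2 |de|4a|e8|aa|ad|a3|a3|a3|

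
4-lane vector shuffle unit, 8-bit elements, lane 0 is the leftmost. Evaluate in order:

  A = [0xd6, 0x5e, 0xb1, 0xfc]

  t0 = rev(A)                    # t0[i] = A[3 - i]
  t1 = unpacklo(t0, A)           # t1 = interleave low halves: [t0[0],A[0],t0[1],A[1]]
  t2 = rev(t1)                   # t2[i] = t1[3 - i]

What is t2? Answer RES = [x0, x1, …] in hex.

RES = [0x5e, 0xb1, 0xd6, 0xfc]

→ t0 |fc|b1|5e|d6|
→ t1 |fc|d6|b1|5e|
→ t2 |5e|b1|d6|fc|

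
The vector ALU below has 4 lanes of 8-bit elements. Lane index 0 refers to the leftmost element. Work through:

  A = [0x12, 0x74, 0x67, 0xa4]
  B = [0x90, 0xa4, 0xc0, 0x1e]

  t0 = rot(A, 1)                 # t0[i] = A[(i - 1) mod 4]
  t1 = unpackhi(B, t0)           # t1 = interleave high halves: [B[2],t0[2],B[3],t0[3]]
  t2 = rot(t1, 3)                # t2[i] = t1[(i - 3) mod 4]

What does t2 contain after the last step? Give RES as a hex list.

RES = [ 0x74  0x1e  0x67  0xc0 ]

  t0: a4 12 74 67
  t1: c0 74 1e 67
  t2: 74 1e 67 c0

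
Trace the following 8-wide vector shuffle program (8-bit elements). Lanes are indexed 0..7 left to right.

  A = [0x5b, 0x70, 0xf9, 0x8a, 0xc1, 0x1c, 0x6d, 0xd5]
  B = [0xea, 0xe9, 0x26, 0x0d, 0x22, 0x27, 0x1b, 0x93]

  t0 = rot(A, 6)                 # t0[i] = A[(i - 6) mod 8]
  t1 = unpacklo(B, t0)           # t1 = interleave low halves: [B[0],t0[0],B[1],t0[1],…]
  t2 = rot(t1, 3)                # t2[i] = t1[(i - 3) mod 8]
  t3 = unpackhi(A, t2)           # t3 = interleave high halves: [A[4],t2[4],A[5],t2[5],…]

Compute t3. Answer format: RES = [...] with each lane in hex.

t0 = [0xf9, 0x8a, 0xc1, 0x1c, 0x6d, 0xd5, 0x5b, 0x70]
t1 = [0xea, 0xf9, 0xe9, 0x8a, 0x26, 0xc1, 0x0d, 0x1c]
t2 = [0xc1, 0x0d, 0x1c, 0xea, 0xf9, 0xe9, 0x8a, 0x26]
t3 = [0xc1, 0xf9, 0x1c, 0xe9, 0x6d, 0x8a, 0xd5, 0x26]

RES = [0xc1, 0xf9, 0x1c, 0xe9, 0x6d, 0x8a, 0xd5, 0x26]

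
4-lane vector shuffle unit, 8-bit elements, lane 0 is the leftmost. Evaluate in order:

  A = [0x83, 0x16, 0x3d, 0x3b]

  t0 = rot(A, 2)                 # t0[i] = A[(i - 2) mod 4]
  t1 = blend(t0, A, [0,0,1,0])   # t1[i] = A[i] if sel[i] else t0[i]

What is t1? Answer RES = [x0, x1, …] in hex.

RES = [0x3d, 0x3b, 0x3d, 0x16]

t0 = [0x3d, 0x3b, 0x83, 0x16]
t1 = [0x3d, 0x3b, 0x3d, 0x16]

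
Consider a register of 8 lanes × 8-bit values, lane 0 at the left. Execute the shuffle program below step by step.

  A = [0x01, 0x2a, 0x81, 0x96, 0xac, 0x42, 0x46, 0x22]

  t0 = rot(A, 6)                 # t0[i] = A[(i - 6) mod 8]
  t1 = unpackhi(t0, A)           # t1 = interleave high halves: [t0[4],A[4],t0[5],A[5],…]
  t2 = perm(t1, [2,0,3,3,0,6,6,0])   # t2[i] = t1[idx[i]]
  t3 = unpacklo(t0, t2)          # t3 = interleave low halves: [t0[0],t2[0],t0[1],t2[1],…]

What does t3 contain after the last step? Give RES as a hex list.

  t0: 81 96 ac 42 46 22 01 2a
  t1: 46 ac 22 42 01 46 2a 22
  t2: 22 46 42 42 46 2a 2a 46
  t3: 81 22 96 46 ac 42 42 42

RES = [ 0x81  0x22  0x96  0x46  0xac  0x42  0x42  0x42 ]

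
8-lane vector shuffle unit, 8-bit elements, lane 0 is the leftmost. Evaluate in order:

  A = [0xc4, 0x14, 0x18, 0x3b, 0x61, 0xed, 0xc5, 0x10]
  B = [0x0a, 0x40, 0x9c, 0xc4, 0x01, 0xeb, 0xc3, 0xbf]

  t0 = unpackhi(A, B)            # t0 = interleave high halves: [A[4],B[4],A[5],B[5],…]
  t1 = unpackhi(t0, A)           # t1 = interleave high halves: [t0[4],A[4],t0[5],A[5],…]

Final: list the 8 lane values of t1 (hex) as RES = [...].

  t0: 61 01 ed eb c5 c3 10 bf
  t1: c5 61 c3 ed 10 c5 bf 10

RES = [0xc5, 0x61, 0xc3, 0xed, 0x10, 0xc5, 0xbf, 0x10]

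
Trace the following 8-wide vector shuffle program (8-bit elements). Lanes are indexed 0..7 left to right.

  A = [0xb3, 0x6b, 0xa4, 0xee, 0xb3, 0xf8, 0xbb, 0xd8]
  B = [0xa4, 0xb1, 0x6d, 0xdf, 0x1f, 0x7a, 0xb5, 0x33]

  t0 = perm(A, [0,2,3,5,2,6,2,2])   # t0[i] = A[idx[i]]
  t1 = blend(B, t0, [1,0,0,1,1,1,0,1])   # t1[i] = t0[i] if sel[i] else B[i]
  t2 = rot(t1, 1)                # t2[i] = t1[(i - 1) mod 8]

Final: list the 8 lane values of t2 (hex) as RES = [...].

RES = [0xa4, 0xb3, 0xb1, 0x6d, 0xf8, 0xa4, 0xbb, 0xb5]

→ t0 |b3|a4|ee|f8|a4|bb|a4|a4|
→ t1 |b3|b1|6d|f8|a4|bb|b5|a4|
→ t2 |a4|b3|b1|6d|f8|a4|bb|b5|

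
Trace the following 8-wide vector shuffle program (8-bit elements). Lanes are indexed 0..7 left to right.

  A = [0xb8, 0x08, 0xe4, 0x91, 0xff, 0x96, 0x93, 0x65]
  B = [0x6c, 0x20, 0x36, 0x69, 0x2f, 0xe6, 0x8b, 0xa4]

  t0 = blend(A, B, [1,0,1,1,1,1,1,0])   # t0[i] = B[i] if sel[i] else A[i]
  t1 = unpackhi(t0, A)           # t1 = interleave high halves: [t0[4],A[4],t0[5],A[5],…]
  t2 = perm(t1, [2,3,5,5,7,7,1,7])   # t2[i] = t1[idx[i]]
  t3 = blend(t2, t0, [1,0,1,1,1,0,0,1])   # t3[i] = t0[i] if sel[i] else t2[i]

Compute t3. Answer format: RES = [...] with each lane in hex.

→ t0 |6c|08|36|69|2f|e6|8b|65|
→ t1 |2f|ff|e6|96|8b|93|65|65|
→ t2 |e6|96|93|93|65|65|ff|65|
→ t3 |6c|96|36|69|2f|65|ff|65|

RES = [0x6c, 0x96, 0x36, 0x69, 0x2f, 0x65, 0xff, 0x65]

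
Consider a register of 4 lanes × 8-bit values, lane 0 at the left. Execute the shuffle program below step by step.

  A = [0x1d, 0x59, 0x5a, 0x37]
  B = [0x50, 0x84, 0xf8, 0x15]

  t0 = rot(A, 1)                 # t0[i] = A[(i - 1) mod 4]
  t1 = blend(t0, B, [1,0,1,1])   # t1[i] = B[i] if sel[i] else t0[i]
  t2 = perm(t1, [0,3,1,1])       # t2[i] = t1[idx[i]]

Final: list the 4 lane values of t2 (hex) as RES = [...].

RES = [0x50, 0x15, 0x1d, 0x1d]

  t0: 37 1d 59 5a
  t1: 50 1d f8 15
  t2: 50 15 1d 1d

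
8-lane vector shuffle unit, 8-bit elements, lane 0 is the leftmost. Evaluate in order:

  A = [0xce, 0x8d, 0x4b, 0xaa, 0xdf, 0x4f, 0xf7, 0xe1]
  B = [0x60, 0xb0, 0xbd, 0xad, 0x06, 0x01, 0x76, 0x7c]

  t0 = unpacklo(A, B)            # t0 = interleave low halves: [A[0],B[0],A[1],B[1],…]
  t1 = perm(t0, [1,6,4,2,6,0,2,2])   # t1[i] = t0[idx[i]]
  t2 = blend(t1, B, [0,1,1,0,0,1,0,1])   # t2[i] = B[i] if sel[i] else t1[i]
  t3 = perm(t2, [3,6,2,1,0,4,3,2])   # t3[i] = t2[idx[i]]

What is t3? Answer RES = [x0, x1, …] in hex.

  t0: ce 60 8d b0 4b bd aa ad
  t1: 60 aa 4b 8d aa ce 8d 8d
  t2: 60 b0 bd 8d aa 01 8d 7c
  t3: 8d 8d bd b0 60 aa 8d bd

RES = [ 0x8d  0x8d  0xbd  0xb0  0x60  0xaa  0x8d  0xbd ]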